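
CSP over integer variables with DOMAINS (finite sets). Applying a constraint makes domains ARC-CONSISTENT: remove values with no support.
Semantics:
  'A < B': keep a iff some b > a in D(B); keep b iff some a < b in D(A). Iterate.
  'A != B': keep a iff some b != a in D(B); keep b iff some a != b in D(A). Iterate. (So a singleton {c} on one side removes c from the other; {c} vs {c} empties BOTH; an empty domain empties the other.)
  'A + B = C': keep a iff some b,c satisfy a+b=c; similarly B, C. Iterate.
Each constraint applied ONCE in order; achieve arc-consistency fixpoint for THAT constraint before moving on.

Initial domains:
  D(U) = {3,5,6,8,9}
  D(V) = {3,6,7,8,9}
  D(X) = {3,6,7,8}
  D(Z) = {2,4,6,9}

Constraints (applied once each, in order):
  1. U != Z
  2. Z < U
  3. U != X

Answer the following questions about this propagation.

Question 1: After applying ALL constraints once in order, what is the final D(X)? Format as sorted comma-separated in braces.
Constraint 1 (U != Z) on D(U)={3,5,6,8,9} D(Z)={2,4,6,9}: no change
Constraint 2 (Z < U) on D(Z)={2,4,6,9} D(U)={3,5,6,8,9}: Z {2,4,6,9}->{2,4,6}
Constraint 3 (U != X) on D(U)={3,5,6,8,9} D(X)={3,6,7,8}: no change
So after all 3 constraints: D(X) = {3,6,7,8}

Answer: {3,6,7,8}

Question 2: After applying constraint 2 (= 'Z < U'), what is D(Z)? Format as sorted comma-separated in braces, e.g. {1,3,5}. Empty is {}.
Answer: {2,4,6}

Derivation:
Constraint 1 (U != Z) on D(U)={3,5,6,8,9} D(Z)={2,4,6,9}: no change
Constraint 2 (Z < U) on D(Z)={2,4,6,9} D(U)={3,5,6,8,9}: Z {2,4,6,9}->{2,4,6}
So after constraint 2: D(Z) = {2,4,6}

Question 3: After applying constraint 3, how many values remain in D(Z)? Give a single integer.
Answer: 3

Derivation:
Constraint 1 (U != Z) on D(U)={3,5,6,8,9} D(Z)={2,4,6,9}: no change
Constraint 2 (Z < U) on D(Z)={2,4,6,9} D(U)={3,5,6,8,9}: Z {2,4,6,9}->{2,4,6}
Constraint 3 (U != X) on D(U)={3,5,6,8,9} D(X)={3,6,7,8}: no change
So after constraint 3: D(Z)={2,4,6}, size = 3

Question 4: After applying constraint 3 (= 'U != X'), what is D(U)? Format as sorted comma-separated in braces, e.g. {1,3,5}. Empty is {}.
Answer: {3,5,6,8,9}

Derivation:
Constraint 1 (U != Z) on D(U)={3,5,6,8,9} D(Z)={2,4,6,9}: no change
Constraint 2 (Z < U) on D(Z)={2,4,6,9} D(U)={3,5,6,8,9}: Z {2,4,6,9}->{2,4,6}
Constraint 3 (U != X) on D(U)={3,5,6,8,9} D(X)={3,6,7,8}: no change
So after constraint 3: D(U) = {3,5,6,8,9}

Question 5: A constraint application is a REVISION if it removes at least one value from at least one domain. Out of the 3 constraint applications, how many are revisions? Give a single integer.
Answer: 1

Derivation:
Constraint 1 (U != Z) on D(U)={3,5,6,8,9} D(Z)={2,4,6,9}: no change => not a revision
Constraint 2 (Z < U) on D(Z)={2,4,6,9} D(U)={3,5,6,8,9}: Z {2,4,6,9}->{2,4,6} => REVISION
Constraint 3 (U != X) on D(U)={3,5,6,8,9} D(X)={3,6,7,8}: no change => not a revision
Total revisions = 1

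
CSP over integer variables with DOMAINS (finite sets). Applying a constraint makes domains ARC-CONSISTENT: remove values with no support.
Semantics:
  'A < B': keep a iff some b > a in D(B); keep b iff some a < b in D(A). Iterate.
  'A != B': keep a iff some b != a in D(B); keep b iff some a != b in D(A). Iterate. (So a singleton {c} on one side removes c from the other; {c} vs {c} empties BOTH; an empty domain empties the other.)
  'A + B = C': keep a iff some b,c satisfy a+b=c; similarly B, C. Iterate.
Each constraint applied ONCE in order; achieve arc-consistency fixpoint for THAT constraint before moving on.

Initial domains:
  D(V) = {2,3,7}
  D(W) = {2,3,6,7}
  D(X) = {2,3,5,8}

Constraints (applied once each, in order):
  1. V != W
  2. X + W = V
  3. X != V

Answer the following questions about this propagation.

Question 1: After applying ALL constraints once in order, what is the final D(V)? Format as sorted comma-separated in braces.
Answer: {7}

Derivation:
Constraint 1 (V != W) on D(V)={2,3,7} D(W)={2,3,6,7}: no change
Constraint 2 (X + W = V) on D(X)={2,3,5,8} D(W)={2,3,6,7} D(V)={2,3,7}: X {2,3,5,8}->{5}; W {2,3,6,7}->{2}; V {2,3,7}->{7}
Constraint 3 (X != V) on D(X)={5} D(V)={7}: no change
So after all 3 constraints: D(V) = {7}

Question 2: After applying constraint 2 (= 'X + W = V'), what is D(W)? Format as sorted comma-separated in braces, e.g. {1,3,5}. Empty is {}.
Answer: {2}

Derivation:
Constraint 1 (V != W) on D(V)={2,3,7} D(W)={2,3,6,7}: no change
Constraint 2 (X + W = V) on D(X)={2,3,5,8} D(W)={2,3,6,7} D(V)={2,3,7}: X {2,3,5,8}->{5}; W {2,3,6,7}->{2}; V {2,3,7}->{7}
So after constraint 2: D(W) = {2}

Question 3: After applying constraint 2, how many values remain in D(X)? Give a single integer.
Answer: 1

Derivation:
Constraint 1 (V != W) on D(V)={2,3,7} D(W)={2,3,6,7}: no change
Constraint 2 (X + W = V) on D(X)={2,3,5,8} D(W)={2,3,6,7} D(V)={2,3,7}: X {2,3,5,8}->{5}; W {2,3,6,7}->{2}; V {2,3,7}->{7}
So after constraint 2: D(X)={5}, size = 1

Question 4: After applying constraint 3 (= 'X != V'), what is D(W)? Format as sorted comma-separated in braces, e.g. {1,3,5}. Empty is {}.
Constraint 1 (V != W) on D(V)={2,3,7} D(W)={2,3,6,7}: no change
Constraint 2 (X + W = V) on D(X)={2,3,5,8} D(W)={2,3,6,7} D(V)={2,3,7}: X {2,3,5,8}->{5}; W {2,3,6,7}->{2}; V {2,3,7}->{7}
Constraint 3 (X != V) on D(X)={5} D(V)={7}: no change
So after constraint 3: D(W) = {2}

Answer: {2}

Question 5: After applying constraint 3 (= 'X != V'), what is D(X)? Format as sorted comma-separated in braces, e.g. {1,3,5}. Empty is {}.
Constraint 1 (V != W) on D(V)={2,3,7} D(W)={2,3,6,7}: no change
Constraint 2 (X + W = V) on D(X)={2,3,5,8} D(W)={2,3,6,7} D(V)={2,3,7}: X {2,3,5,8}->{5}; W {2,3,6,7}->{2}; V {2,3,7}->{7}
Constraint 3 (X != V) on D(X)={5} D(V)={7}: no change
So after constraint 3: D(X) = {5}

Answer: {5}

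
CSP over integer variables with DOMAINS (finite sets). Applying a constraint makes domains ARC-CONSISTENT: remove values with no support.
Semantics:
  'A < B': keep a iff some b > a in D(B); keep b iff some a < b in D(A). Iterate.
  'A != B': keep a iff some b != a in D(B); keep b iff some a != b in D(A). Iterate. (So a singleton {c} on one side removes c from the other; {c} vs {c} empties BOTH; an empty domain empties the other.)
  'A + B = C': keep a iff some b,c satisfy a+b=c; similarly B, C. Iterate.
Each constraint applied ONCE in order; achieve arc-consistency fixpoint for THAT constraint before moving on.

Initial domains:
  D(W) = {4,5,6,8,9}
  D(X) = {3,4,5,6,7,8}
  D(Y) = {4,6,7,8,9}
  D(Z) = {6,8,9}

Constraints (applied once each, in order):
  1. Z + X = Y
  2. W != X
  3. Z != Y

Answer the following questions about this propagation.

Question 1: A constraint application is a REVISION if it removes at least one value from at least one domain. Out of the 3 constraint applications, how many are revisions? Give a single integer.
Constraint 1 (Z + X = Y) on D(Z)={6,8,9} D(X)={3,4,5,6,7,8} D(Y)={4,6,7,8,9}: Z {6,8,9}->{6}; X {3,4,5,6,7,8}->{3}; Y {4,6,7,8,9}->{9} => REVISION
Constraint 2 (W != X) on D(W)={4,5,6,8,9} D(X)={3}: no change => not a revision
Constraint 3 (Z != Y) on D(Z)={6} D(Y)={9}: no change => not a revision
Total revisions = 1

Answer: 1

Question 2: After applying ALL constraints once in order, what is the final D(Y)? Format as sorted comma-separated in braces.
Answer: {9}

Derivation:
Constraint 1 (Z + X = Y) on D(Z)={6,8,9} D(X)={3,4,5,6,7,8} D(Y)={4,6,7,8,9}: Z {6,8,9}->{6}; X {3,4,5,6,7,8}->{3}; Y {4,6,7,8,9}->{9}
Constraint 2 (W != X) on D(W)={4,5,6,8,9} D(X)={3}: no change
Constraint 3 (Z != Y) on D(Z)={6} D(Y)={9}: no change
So after all 3 constraints: D(Y) = {9}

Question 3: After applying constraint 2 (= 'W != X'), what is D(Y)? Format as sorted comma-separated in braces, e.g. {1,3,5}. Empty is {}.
Constraint 1 (Z + X = Y) on D(Z)={6,8,9} D(X)={3,4,5,6,7,8} D(Y)={4,6,7,8,9}: Z {6,8,9}->{6}; X {3,4,5,6,7,8}->{3}; Y {4,6,7,8,9}->{9}
Constraint 2 (W != X) on D(W)={4,5,6,8,9} D(X)={3}: no change
So after constraint 2: D(Y) = {9}

Answer: {9}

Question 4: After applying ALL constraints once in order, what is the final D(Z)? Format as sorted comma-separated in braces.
Answer: {6}

Derivation:
Constraint 1 (Z + X = Y) on D(Z)={6,8,9} D(X)={3,4,5,6,7,8} D(Y)={4,6,7,8,9}: Z {6,8,9}->{6}; X {3,4,5,6,7,8}->{3}; Y {4,6,7,8,9}->{9}
Constraint 2 (W != X) on D(W)={4,5,6,8,9} D(X)={3}: no change
Constraint 3 (Z != Y) on D(Z)={6} D(Y)={9}: no change
So after all 3 constraints: D(Z) = {6}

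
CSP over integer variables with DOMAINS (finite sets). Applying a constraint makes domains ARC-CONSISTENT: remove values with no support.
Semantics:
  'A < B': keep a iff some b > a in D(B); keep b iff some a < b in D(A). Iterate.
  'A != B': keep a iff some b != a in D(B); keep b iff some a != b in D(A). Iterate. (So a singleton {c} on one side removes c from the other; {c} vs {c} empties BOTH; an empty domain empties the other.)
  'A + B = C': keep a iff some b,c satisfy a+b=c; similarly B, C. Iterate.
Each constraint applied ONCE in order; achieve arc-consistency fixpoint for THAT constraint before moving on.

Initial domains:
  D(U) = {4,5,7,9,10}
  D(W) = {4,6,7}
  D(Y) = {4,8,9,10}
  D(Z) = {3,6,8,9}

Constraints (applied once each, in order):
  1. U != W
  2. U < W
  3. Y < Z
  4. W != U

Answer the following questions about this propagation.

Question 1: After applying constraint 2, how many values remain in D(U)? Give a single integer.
Constraint 1 (U != W) on D(U)={4,5,7,9,10} D(W)={4,6,7}: no change
Constraint 2 (U < W) on D(U)={4,5,7,9,10} D(W)={4,6,7}: U {4,5,7,9,10}->{4,5}; W {4,6,7}->{6,7}
So after constraint 2: D(U)={4,5}, size = 2

Answer: 2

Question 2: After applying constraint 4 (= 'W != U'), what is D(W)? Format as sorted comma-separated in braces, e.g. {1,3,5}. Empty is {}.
Answer: {6,7}

Derivation:
Constraint 1 (U != W) on D(U)={4,5,7,9,10} D(W)={4,6,7}: no change
Constraint 2 (U < W) on D(U)={4,5,7,9,10} D(W)={4,6,7}: U {4,5,7,9,10}->{4,5}; W {4,6,7}->{6,7}
Constraint 3 (Y < Z) on D(Y)={4,8,9,10} D(Z)={3,6,8,9}: Y {4,8,9,10}->{4,8}; Z {3,6,8,9}->{6,8,9}
Constraint 4 (W != U) on D(W)={6,7} D(U)={4,5}: no change
So after constraint 4: D(W) = {6,7}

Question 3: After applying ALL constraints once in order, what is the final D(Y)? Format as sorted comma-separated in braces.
Constraint 1 (U != W) on D(U)={4,5,7,9,10} D(W)={4,6,7}: no change
Constraint 2 (U < W) on D(U)={4,5,7,9,10} D(W)={4,6,7}: U {4,5,7,9,10}->{4,5}; W {4,6,7}->{6,7}
Constraint 3 (Y < Z) on D(Y)={4,8,9,10} D(Z)={3,6,8,9}: Y {4,8,9,10}->{4,8}; Z {3,6,8,9}->{6,8,9}
Constraint 4 (W != U) on D(W)={6,7} D(U)={4,5}: no change
So after all 4 constraints: D(Y) = {4,8}

Answer: {4,8}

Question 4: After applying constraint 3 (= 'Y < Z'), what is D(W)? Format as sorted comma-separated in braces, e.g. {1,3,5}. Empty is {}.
Constraint 1 (U != W) on D(U)={4,5,7,9,10} D(W)={4,6,7}: no change
Constraint 2 (U < W) on D(U)={4,5,7,9,10} D(W)={4,6,7}: U {4,5,7,9,10}->{4,5}; W {4,6,7}->{6,7}
Constraint 3 (Y < Z) on D(Y)={4,8,9,10} D(Z)={3,6,8,9}: Y {4,8,9,10}->{4,8}; Z {3,6,8,9}->{6,8,9}
So after constraint 3: D(W) = {6,7}

Answer: {6,7}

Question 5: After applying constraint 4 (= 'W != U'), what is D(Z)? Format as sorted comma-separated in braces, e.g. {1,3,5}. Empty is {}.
Answer: {6,8,9}

Derivation:
Constraint 1 (U != W) on D(U)={4,5,7,9,10} D(W)={4,6,7}: no change
Constraint 2 (U < W) on D(U)={4,5,7,9,10} D(W)={4,6,7}: U {4,5,7,9,10}->{4,5}; W {4,6,7}->{6,7}
Constraint 3 (Y < Z) on D(Y)={4,8,9,10} D(Z)={3,6,8,9}: Y {4,8,9,10}->{4,8}; Z {3,6,8,9}->{6,8,9}
Constraint 4 (W != U) on D(W)={6,7} D(U)={4,5}: no change
So after constraint 4: D(Z) = {6,8,9}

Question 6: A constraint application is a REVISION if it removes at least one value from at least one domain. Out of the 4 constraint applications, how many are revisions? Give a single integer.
Answer: 2

Derivation:
Constraint 1 (U != W) on D(U)={4,5,7,9,10} D(W)={4,6,7}: no change => not a revision
Constraint 2 (U < W) on D(U)={4,5,7,9,10} D(W)={4,6,7}: U {4,5,7,9,10}->{4,5}; W {4,6,7}->{6,7} => REVISION
Constraint 3 (Y < Z) on D(Y)={4,8,9,10} D(Z)={3,6,8,9}: Y {4,8,9,10}->{4,8}; Z {3,6,8,9}->{6,8,9} => REVISION
Constraint 4 (W != U) on D(W)={6,7} D(U)={4,5}: no change => not a revision
Total revisions = 2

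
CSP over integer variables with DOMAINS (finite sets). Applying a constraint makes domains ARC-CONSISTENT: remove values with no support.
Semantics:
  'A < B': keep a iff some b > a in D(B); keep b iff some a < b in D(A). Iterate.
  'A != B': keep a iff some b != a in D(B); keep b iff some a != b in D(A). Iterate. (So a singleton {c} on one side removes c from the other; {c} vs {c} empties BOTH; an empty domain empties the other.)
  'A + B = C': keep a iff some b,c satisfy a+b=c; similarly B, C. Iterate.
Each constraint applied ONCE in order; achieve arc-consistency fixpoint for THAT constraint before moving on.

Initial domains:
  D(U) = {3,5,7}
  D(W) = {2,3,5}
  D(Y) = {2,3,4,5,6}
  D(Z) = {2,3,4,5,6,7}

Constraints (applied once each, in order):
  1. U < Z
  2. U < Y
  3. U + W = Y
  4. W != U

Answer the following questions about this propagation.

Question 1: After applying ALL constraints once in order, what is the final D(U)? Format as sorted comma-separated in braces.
Constraint 1 (U < Z) on D(U)={3,5,7} D(Z)={2,3,4,5,6,7}: U {3,5,7}->{3,5}; Z {2,3,4,5,6,7}->{4,5,6,7}
Constraint 2 (U < Y) on D(U)={3,5} D(Y)={2,3,4,5,6}: Y {2,3,4,5,6}->{4,5,6}
Constraint 3 (U + W = Y) on D(U)={3,5} D(W)={2,3,5} D(Y)={4,5,6}: U {3,5}->{3}; W {2,3,5}->{2,3}; Y {4,5,6}->{5,6}
Constraint 4 (W != U) on D(W)={2,3} D(U)={3}: W {2,3}->{2}
So after all 4 constraints: D(U) = {3}

Answer: {3}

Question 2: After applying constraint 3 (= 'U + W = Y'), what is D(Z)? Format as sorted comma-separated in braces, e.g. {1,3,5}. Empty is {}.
Constraint 1 (U < Z) on D(U)={3,5,7} D(Z)={2,3,4,5,6,7}: U {3,5,7}->{3,5}; Z {2,3,4,5,6,7}->{4,5,6,7}
Constraint 2 (U < Y) on D(U)={3,5} D(Y)={2,3,4,5,6}: Y {2,3,4,5,6}->{4,5,6}
Constraint 3 (U + W = Y) on D(U)={3,5} D(W)={2,3,5} D(Y)={4,5,6}: U {3,5}->{3}; W {2,3,5}->{2,3}; Y {4,5,6}->{5,6}
So after constraint 3: D(Z) = {4,5,6,7}

Answer: {4,5,6,7}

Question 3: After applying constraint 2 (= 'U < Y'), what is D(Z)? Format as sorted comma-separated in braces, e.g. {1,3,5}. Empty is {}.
Constraint 1 (U < Z) on D(U)={3,5,7} D(Z)={2,3,4,5,6,7}: U {3,5,7}->{3,5}; Z {2,3,4,5,6,7}->{4,5,6,7}
Constraint 2 (U < Y) on D(U)={3,5} D(Y)={2,3,4,5,6}: Y {2,3,4,5,6}->{4,5,6}
So after constraint 2: D(Z) = {4,5,6,7}

Answer: {4,5,6,7}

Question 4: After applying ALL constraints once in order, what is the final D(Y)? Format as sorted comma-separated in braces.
Answer: {5,6}

Derivation:
Constraint 1 (U < Z) on D(U)={3,5,7} D(Z)={2,3,4,5,6,7}: U {3,5,7}->{3,5}; Z {2,3,4,5,6,7}->{4,5,6,7}
Constraint 2 (U < Y) on D(U)={3,5} D(Y)={2,3,4,5,6}: Y {2,3,4,5,6}->{4,5,6}
Constraint 3 (U + W = Y) on D(U)={3,5} D(W)={2,3,5} D(Y)={4,5,6}: U {3,5}->{3}; W {2,3,5}->{2,3}; Y {4,5,6}->{5,6}
Constraint 4 (W != U) on D(W)={2,3} D(U)={3}: W {2,3}->{2}
So after all 4 constraints: D(Y) = {5,6}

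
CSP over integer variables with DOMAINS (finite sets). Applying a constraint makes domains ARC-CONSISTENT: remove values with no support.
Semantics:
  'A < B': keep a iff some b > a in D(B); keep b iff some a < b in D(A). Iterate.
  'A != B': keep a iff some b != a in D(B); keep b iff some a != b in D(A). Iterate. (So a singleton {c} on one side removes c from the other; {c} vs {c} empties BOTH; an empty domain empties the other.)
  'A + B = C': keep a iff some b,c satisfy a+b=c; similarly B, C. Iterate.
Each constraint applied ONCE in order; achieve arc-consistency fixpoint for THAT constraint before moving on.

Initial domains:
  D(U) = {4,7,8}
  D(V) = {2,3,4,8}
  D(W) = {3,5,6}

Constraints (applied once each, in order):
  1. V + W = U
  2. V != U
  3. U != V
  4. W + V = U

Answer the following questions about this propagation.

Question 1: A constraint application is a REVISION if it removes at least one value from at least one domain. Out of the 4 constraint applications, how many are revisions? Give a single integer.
Constraint 1 (V + W = U) on D(V)={2,3,4,8} D(W)={3,5,6} D(U)={4,7,8}: V {2,3,4,8}->{2,3,4}; U {4,7,8}->{7,8} => REVISION
Constraint 2 (V != U) on D(V)={2,3,4} D(U)={7,8}: no change => not a revision
Constraint 3 (U != V) on D(U)={7,8} D(V)={2,3,4}: no change => not a revision
Constraint 4 (W + V = U) on D(W)={3,5,6} D(V)={2,3,4} D(U)={7,8}: no change => not a revision
Total revisions = 1

Answer: 1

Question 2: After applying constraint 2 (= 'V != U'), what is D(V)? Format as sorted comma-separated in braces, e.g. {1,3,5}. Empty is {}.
Answer: {2,3,4}

Derivation:
Constraint 1 (V + W = U) on D(V)={2,3,4,8} D(W)={3,5,6} D(U)={4,7,8}: V {2,3,4,8}->{2,3,4}; U {4,7,8}->{7,8}
Constraint 2 (V != U) on D(V)={2,3,4} D(U)={7,8}: no change
So after constraint 2: D(V) = {2,3,4}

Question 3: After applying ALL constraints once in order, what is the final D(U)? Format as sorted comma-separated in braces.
Constraint 1 (V + W = U) on D(V)={2,3,4,8} D(W)={3,5,6} D(U)={4,7,8}: V {2,3,4,8}->{2,3,4}; U {4,7,8}->{7,8}
Constraint 2 (V != U) on D(V)={2,3,4} D(U)={7,8}: no change
Constraint 3 (U != V) on D(U)={7,8} D(V)={2,3,4}: no change
Constraint 4 (W + V = U) on D(W)={3,5,6} D(V)={2,3,4} D(U)={7,8}: no change
So after all 4 constraints: D(U) = {7,8}

Answer: {7,8}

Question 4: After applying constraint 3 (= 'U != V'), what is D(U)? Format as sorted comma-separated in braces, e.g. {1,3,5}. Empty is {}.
Answer: {7,8}

Derivation:
Constraint 1 (V + W = U) on D(V)={2,3,4,8} D(W)={3,5,6} D(U)={4,7,8}: V {2,3,4,8}->{2,3,4}; U {4,7,8}->{7,8}
Constraint 2 (V != U) on D(V)={2,3,4} D(U)={7,8}: no change
Constraint 3 (U != V) on D(U)={7,8} D(V)={2,3,4}: no change
So after constraint 3: D(U) = {7,8}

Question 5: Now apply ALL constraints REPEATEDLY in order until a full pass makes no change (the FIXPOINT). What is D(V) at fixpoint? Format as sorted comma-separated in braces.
Answer: {2,3,4}

Derivation:
pass 0 (initial): D(V)={2,3,4,8}
pass 1: U {4,7,8}->{7,8}; V {2,3,4,8}->{2,3,4}
pass 2: no change
Fixpoint after 2 passes: D(V) = {2,3,4}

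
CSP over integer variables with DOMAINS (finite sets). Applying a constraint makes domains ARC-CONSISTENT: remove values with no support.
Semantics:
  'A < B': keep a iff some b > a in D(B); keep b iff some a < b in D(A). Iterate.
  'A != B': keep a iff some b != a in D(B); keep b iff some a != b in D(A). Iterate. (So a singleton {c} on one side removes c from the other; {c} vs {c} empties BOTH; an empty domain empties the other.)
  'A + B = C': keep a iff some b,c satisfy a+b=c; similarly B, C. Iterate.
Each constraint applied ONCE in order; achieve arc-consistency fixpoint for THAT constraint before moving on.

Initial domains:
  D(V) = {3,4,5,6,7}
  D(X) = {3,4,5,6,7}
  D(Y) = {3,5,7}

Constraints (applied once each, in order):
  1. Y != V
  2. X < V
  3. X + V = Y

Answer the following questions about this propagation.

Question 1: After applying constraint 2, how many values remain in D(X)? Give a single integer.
Constraint 1 (Y != V) on D(Y)={3,5,7} D(V)={3,4,5,6,7}: no change
Constraint 2 (X < V) on D(X)={3,4,5,6,7} D(V)={3,4,5,6,7}: X {3,4,5,6,7}->{3,4,5,6}; V {3,4,5,6,7}->{4,5,6,7}
So after constraint 2: D(X)={3,4,5,6}, size = 4

Answer: 4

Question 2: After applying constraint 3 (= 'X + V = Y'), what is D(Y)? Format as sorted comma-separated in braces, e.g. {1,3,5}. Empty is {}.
Answer: {7}

Derivation:
Constraint 1 (Y != V) on D(Y)={3,5,7} D(V)={3,4,5,6,7}: no change
Constraint 2 (X < V) on D(X)={3,4,5,6,7} D(V)={3,4,5,6,7}: X {3,4,5,6,7}->{3,4,5,6}; V {3,4,5,6,7}->{4,5,6,7}
Constraint 3 (X + V = Y) on D(X)={3,4,5,6} D(V)={4,5,6,7} D(Y)={3,5,7}: X {3,4,5,6}->{3}; V {4,5,6,7}->{4}; Y {3,5,7}->{7}
So after constraint 3: D(Y) = {7}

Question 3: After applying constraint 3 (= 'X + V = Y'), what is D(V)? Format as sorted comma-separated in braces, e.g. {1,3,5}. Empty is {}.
Answer: {4}

Derivation:
Constraint 1 (Y != V) on D(Y)={3,5,7} D(V)={3,4,5,6,7}: no change
Constraint 2 (X < V) on D(X)={3,4,5,6,7} D(V)={3,4,5,6,7}: X {3,4,5,6,7}->{3,4,5,6}; V {3,4,5,6,7}->{4,5,6,7}
Constraint 3 (X + V = Y) on D(X)={3,4,5,6} D(V)={4,5,6,7} D(Y)={3,5,7}: X {3,4,5,6}->{3}; V {4,5,6,7}->{4}; Y {3,5,7}->{7}
So after constraint 3: D(V) = {4}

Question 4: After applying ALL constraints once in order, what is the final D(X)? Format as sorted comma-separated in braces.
Answer: {3}

Derivation:
Constraint 1 (Y != V) on D(Y)={3,5,7} D(V)={3,4,5,6,7}: no change
Constraint 2 (X < V) on D(X)={3,4,5,6,7} D(V)={3,4,5,6,7}: X {3,4,5,6,7}->{3,4,5,6}; V {3,4,5,6,7}->{4,5,6,7}
Constraint 3 (X + V = Y) on D(X)={3,4,5,6} D(V)={4,5,6,7} D(Y)={3,5,7}: X {3,4,5,6}->{3}; V {4,5,6,7}->{4}; Y {3,5,7}->{7}
So after all 3 constraints: D(X) = {3}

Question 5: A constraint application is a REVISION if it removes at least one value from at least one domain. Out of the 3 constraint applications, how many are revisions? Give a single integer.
Constraint 1 (Y != V) on D(Y)={3,5,7} D(V)={3,4,5,6,7}: no change => not a revision
Constraint 2 (X < V) on D(X)={3,4,5,6,7} D(V)={3,4,5,6,7}: X {3,4,5,6,7}->{3,4,5,6}; V {3,4,5,6,7}->{4,5,6,7} => REVISION
Constraint 3 (X + V = Y) on D(X)={3,4,5,6} D(V)={4,5,6,7} D(Y)={3,5,7}: X {3,4,5,6}->{3}; V {4,5,6,7}->{4}; Y {3,5,7}->{7} => REVISION
Total revisions = 2

Answer: 2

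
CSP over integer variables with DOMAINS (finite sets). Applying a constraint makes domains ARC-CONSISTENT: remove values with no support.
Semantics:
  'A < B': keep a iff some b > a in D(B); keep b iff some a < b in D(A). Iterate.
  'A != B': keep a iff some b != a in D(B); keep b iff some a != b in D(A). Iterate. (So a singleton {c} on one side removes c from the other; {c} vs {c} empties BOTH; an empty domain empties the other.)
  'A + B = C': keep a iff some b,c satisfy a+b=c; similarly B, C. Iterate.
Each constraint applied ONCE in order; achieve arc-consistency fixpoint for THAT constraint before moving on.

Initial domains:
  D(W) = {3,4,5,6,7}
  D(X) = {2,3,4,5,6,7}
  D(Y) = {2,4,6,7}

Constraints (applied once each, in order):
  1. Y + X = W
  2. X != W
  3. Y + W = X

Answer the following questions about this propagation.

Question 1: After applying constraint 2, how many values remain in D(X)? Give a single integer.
Constraint 1 (Y + X = W) on D(Y)={2,4,6,7} D(X)={2,3,4,5,6,7} D(W)={3,4,5,6,7}: Y {2,4,6,7}->{2,4}; X {2,3,4,5,6,7}->{2,3,4,5}; W {3,4,5,6,7}->{4,5,6,7}
Constraint 2 (X != W) on D(X)={2,3,4,5} D(W)={4,5,6,7}: no change
So after constraint 2: D(X)={2,3,4,5}, size = 4

Answer: 4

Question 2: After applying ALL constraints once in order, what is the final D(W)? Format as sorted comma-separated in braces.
Constraint 1 (Y + X = W) on D(Y)={2,4,6,7} D(X)={2,3,4,5,6,7} D(W)={3,4,5,6,7}: Y {2,4,6,7}->{2,4}; X {2,3,4,5,6,7}->{2,3,4,5}; W {3,4,5,6,7}->{4,5,6,7}
Constraint 2 (X != W) on D(X)={2,3,4,5} D(W)={4,5,6,7}: no change
Constraint 3 (Y + W = X) on D(Y)={2,4} D(W)={4,5,6,7} D(X)={2,3,4,5}: Y {2,4}->{}; W {4,5,6,7}->{}; X {2,3,4,5}->{}
So after all 3 constraints: D(W) = {}

Answer: {}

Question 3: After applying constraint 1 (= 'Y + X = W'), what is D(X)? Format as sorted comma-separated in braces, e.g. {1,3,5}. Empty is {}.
Constraint 1 (Y + X = W) on D(Y)={2,4,6,7} D(X)={2,3,4,5,6,7} D(W)={3,4,5,6,7}: Y {2,4,6,7}->{2,4}; X {2,3,4,5,6,7}->{2,3,4,5}; W {3,4,5,6,7}->{4,5,6,7}
So after constraint 1: D(X) = {2,3,4,5}

Answer: {2,3,4,5}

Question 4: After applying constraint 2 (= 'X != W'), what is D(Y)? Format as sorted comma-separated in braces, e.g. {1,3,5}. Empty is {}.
Answer: {2,4}

Derivation:
Constraint 1 (Y + X = W) on D(Y)={2,4,6,7} D(X)={2,3,4,5,6,7} D(W)={3,4,5,6,7}: Y {2,4,6,7}->{2,4}; X {2,3,4,5,6,7}->{2,3,4,5}; W {3,4,5,6,7}->{4,5,6,7}
Constraint 2 (X != W) on D(X)={2,3,4,5} D(W)={4,5,6,7}: no change
So after constraint 2: D(Y) = {2,4}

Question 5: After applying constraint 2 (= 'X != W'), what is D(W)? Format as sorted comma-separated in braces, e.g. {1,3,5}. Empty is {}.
Constraint 1 (Y + X = W) on D(Y)={2,4,6,7} D(X)={2,3,4,5,6,7} D(W)={3,4,5,6,7}: Y {2,4,6,7}->{2,4}; X {2,3,4,5,6,7}->{2,3,4,5}; W {3,4,5,6,7}->{4,5,6,7}
Constraint 2 (X != W) on D(X)={2,3,4,5} D(W)={4,5,6,7}: no change
So after constraint 2: D(W) = {4,5,6,7}

Answer: {4,5,6,7}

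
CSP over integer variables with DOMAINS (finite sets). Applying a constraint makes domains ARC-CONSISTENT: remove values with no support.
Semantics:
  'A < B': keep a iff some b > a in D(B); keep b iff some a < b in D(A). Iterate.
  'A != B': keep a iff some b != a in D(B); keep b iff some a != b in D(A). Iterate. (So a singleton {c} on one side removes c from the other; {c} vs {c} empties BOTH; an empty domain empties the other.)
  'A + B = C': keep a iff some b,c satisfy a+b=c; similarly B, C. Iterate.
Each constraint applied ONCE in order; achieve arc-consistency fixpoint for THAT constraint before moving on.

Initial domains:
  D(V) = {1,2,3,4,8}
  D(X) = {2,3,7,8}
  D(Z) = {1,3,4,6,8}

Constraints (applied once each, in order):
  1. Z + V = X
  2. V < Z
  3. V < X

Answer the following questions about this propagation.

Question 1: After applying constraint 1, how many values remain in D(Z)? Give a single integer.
Answer: 4

Derivation:
Constraint 1 (Z + V = X) on D(Z)={1,3,4,6,8} D(V)={1,2,3,4,8} D(X)={2,3,7,8}: Z {1,3,4,6,8}->{1,3,4,6}; V {1,2,3,4,8}->{1,2,3,4}
So after constraint 1: D(Z)={1,3,4,6}, size = 4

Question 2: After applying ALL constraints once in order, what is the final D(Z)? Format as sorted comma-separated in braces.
Constraint 1 (Z + V = X) on D(Z)={1,3,4,6,8} D(V)={1,2,3,4,8} D(X)={2,3,7,8}: Z {1,3,4,6,8}->{1,3,4,6}; V {1,2,3,4,8}->{1,2,3,4}
Constraint 2 (V < Z) on D(V)={1,2,3,4} D(Z)={1,3,4,6}: Z {1,3,4,6}->{3,4,6}
Constraint 3 (V < X) on D(V)={1,2,3,4} D(X)={2,3,7,8}: no change
So after all 3 constraints: D(Z) = {3,4,6}

Answer: {3,4,6}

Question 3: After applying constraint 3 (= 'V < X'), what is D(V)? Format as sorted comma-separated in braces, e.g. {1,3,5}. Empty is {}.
Constraint 1 (Z + V = X) on D(Z)={1,3,4,6,8} D(V)={1,2,3,4,8} D(X)={2,3,7,8}: Z {1,3,4,6,8}->{1,3,4,6}; V {1,2,3,4,8}->{1,2,3,4}
Constraint 2 (V < Z) on D(V)={1,2,3,4} D(Z)={1,3,4,6}: Z {1,3,4,6}->{3,4,6}
Constraint 3 (V < X) on D(V)={1,2,3,4} D(X)={2,3,7,8}: no change
So after constraint 3: D(V) = {1,2,3,4}

Answer: {1,2,3,4}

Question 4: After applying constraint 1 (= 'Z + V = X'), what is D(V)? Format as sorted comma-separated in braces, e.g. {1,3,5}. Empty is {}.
Constraint 1 (Z + V = X) on D(Z)={1,3,4,6,8} D(V)={1,2,3,4,8} D(X)={2,3,7,8}: Z {1,3,4,6,8}->{1,3,4,6}; V {1,2,3,4,8}->{1,2,3,4}
So after constraint 1: D(V) = {1,2,3,4}

Answer: {1,2,3,4}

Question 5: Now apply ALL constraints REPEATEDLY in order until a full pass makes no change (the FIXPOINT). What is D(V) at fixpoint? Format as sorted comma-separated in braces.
pass 0 (initial): D(V)={1,2,3,4,8}
pass 1: V {1,2,3,4,8}->{1,2,3,4}; Z {1,3,4,6,8}->{3,4,6}
pass 2: X {2,3,7,8}->{7,8}
pass 3: no change
Fixpoint after 3 passes: D(V) = {1,2,3,4}

Answer: {1,2,3,4}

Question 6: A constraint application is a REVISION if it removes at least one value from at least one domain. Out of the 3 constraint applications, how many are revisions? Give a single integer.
Answer: 2

Derivation:
Constraint 1 (Z + V = X) on D(Z)={1,3,4,6,8} D(V)={1,2,3,4,8} D(X)={2,3,7,8}: Z {1,3,4,6,8}->{1,3,4,6}; V {1,2,3,4,8}->{1,2,3,4} => REVISION
Constraint 2 (V < Z) on D(V)={1,2,3,4} D(Z)={1,3,4,6}: Z {1,3,4,6}->{3,4,6} => REVISION
Constraint 3 (V < X) on D(V)={1,2,3,4} D(X)={2,3,7,8}: no change => not a revision
Total revisions = 2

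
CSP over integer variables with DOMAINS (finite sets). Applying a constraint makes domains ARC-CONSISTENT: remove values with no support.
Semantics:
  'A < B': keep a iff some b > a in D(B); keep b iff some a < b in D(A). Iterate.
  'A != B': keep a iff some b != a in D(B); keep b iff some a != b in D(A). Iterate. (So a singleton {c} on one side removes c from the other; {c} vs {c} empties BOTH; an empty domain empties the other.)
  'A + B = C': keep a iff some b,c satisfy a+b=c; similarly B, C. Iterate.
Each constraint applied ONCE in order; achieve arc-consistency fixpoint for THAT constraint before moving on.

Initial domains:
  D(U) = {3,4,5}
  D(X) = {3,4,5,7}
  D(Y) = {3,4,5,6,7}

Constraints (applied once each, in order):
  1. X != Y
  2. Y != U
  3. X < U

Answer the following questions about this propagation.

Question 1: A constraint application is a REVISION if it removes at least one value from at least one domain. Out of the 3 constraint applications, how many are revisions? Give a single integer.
Answer: 1

Derivation:
Constraint 1 (X != Y) on D(X)={3,4,5,7} D(Y)={3,4,5,6,7}: no change => not a revision
Constraint 2 (Y != U) on D(Y)={3,4,5,6,7} D(U)={3,4,5}: no change => not a revision
Constraint 3 (X < U) on D(X)={3,4,5,7} D(U)={3,4,5}: X {3,4,5,7}->{3,4}; U {3,4,5}->{4,5} => REVISION
Total revisions = 1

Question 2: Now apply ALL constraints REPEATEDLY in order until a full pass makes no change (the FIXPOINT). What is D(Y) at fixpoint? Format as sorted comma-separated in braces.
Answer: {3,4,5,6,7}

Derivation:
pass 0 (initial): D(Y)={3,4,5,6,7}
pass 1: U {3,4,5}->{4,5}; X {3,4,5,7}->{3,4}
pass 2: no change
Fixpoint after 2 passes: D(Y) = {3,4,5,6,7}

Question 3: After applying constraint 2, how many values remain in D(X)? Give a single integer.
Constraint 1 (X != Y) on D(X)={3,4,5,7} D(Y)={3,4,5,6,7}: no change
Constraint 2 (Y != U) on D(Y)={3,4,5,6,7} D(U)={3,4,5}: no change
So after constraint 2: D(X)={3,4,5,7}, size = 4

Answer: 4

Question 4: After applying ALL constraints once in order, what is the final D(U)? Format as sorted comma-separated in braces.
Constraint 1 (X != Y) on D(X)={3,4,5,7} D(Y)={3,4,5,6,7}: no change
Constraint 2 (Y != U) on D(Y)={3,4,5,6,7} D(U)={3,4,5}: no change
Constraint 3 (X < U) on D(X)={3,4,5,7} D(U)={3,4,5}: X {3,4,5,7}->{3,4}; U {3,4,5}->{4,5}
So after all 3 constraints: D(U) = {4,5}

Answer: {4,5}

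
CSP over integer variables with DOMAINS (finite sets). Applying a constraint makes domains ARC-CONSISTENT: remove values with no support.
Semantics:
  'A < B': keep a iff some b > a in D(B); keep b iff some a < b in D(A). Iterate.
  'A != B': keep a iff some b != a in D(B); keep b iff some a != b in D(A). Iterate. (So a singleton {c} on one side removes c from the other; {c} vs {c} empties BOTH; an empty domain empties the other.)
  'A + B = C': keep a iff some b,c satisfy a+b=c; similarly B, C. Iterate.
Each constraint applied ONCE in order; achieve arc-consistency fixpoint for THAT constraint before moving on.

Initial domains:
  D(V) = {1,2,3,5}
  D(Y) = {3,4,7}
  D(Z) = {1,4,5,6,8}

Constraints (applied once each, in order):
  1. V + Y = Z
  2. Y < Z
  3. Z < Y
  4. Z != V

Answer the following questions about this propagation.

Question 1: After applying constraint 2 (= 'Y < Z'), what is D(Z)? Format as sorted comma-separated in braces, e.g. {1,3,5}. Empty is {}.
Constraint 1 (V + Y = Z) on D(V)={1,2,3,5} D(Y)={3,4,7} D(Z)={1,4,5,6,8}: Z {1,4,5,6,8}->{4,5,6,8}
Constraint 2 (Y < Z) on D(Y)={3,4,7} D(Z)={4,5,6,8}: no change
So after constraint 2: D(Z) = {4,5,6,8}

Answer: {4,5,6,8}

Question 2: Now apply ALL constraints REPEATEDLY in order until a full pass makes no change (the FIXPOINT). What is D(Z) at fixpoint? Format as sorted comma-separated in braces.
Answer: {}

Derivation:
pass 0 (initial): D(Z)={1,4,5,6,8}
pass 1: Y {3,4,7}->{7}; Z {1,4,5,6,8}->{4,5,6}
pass 2: V {1,2,3,5}->{}; Y {7}->{}; Z {4,5,6}->{}
pass 3: no change
Fixpoint after 3 passes: D(Z) = {}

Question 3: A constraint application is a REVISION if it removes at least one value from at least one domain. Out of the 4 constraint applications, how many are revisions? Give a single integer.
Answer: 2

Derivation:
Constraint 1 (V + Y = Z) on D(V)={1,2,3,5} D(Y)={3,4,7} D(Z)={1,4,5,6,8}: Z {1,4,5,6,8}->{4,5,6,8} => REVISION
Constraint 2 (Y < Z) on D(Y)={3,4,7} D(Z)={4,5,6,8}: no change => not a revision
Constraint 3 (Z < Y) on D(Z)={4,5,6,8} D(Y)={3,4,7}: Z {4,5,6,8}->{4,5,6}; Y {3,4,7}->{7} => REVISION
Constraint 4 (Z != V) on D(Z)={4,5,6} D(V)={1,2,3,5}: no change => not a revision
Total revisions = 2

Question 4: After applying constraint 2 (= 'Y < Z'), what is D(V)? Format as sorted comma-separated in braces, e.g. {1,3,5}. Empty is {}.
Constraint 1 (V + Y = Z) on D(V)={1,2,3,5} D(Y)={3,4,7} D(Z)={1,4,5,6,8}: Z {1,4,5,6,8}->{4,5,6,8}
Constraint 2 (Y < Z) on D(Y)={3,4,7} D(Z)={4,5,6,8}: no change
So after constraint 2: D(V) = {1,2,3,5}

Answer: {1,2,3,5}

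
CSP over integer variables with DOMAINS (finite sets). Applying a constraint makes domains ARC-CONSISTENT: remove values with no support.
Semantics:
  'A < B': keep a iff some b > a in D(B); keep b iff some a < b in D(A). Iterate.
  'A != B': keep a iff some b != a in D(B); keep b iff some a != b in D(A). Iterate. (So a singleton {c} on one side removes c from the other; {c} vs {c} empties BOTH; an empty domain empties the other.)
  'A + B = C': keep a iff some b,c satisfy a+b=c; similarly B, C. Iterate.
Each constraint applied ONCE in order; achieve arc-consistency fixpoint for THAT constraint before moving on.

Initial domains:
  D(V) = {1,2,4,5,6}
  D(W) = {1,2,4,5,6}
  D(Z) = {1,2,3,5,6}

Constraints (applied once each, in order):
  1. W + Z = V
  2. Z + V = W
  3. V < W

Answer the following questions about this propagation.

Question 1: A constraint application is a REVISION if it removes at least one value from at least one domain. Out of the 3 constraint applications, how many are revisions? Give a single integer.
Answer: 2

Derivation:
Constraint 1 (W + Z = V) on D(W)={1,2,4,5,6} D(Z)={1,2,3,5,6} D(V)={1,2,4,5,6}: W {1,2,4,5,6}->{1,2,4,5}; Z {1,2,3,5,6}->{1,2,3,5}; V {1,2,4,5,6}->{2,4,5,6} => REVISION
Constraint 2 (Z + V = W) on D(Z)={1,2,3,5} D(V)={2,4,5,6} D(W)={1,2,4,5}: Z {1,2,3,5}->{1,2,3}; V {2,4,5,6}->{2,4}; W {1,2,4,5}->{4,5} => REVISION
Constraint 3 (V < W) on D(V)={2,4} D(W)={4,5}: no change => not a revision
Total revisions = 2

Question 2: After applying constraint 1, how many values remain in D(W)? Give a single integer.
Constraint 1 (W + Z = V) on D(W)={1,2,4,5,6} D(Z)={1,2,3,5,6} D(V)={1,2,4,5,6}: W {1,2,4,5,6}->{1,2,4,5}; Z {1,2,3,5,6}->{1,2,3,5}; V {1,2,4,5,6}->{2,4,5,6}
So after constraint 1: D(W)={1,2,4,5}, size = 4

Answer: 4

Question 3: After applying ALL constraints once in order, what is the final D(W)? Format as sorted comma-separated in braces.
Answer: {4,5}

Derivation:
Constraint 1 (W + Z = V) on D(W)={1,2,4,5,6} D(Z)={1,2,3,5,6} D(V)={1,2,4,5,6}: W {1,2,4,5,6}->{1,2,4,5}; Z {1,2,3,5,6}->{1,2,3,5}; V {1,2,4,5,6}->{2,4,5,6}
Constraint 2 (Z + V = W) on D(Z)={1,2,3,5} D(V)={2,4,5,6} D(W)={1,2,4,5}: Z {1,2,3,5}->{1,2,3}; V {2,4,5,6}->{2,4}; W {1,2,4,5}->{4,5}
Constraint 3 (V < W) on D(V)={2,4} D(W)={4,5}: no change
So after all 3 constraints: D(W) = {4,5}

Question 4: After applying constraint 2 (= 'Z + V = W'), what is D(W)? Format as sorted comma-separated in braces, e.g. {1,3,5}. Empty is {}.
Answer: {4,5}

Derivation:
Constraint 1 (W + Z = V) on D(W)={1,2,4,5,6} D(Z)={1,2,3,5,6} D(V)={1,2,4,5,6}: W {1,2,4,5,6}->{1,2,4,5}; Z {1,2,3,5,6}->{1,2,3,5}; V {1,2,4,5,6}->{2,4,5,6}
Constraint 2 (Z + V = W) on D(Z)={1,2,3,5} D(V)={2,4,5,6} D(W)={1,2,4,5}: Z {1,2,3,5}->{1,2,3}; V {2,4,5,6}->{2,4}; W {1,2,4,5}->{4,5}
So after constraint 2: D(W) = {4,5}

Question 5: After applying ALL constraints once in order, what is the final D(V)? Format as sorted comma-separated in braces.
Constraint 1 (W + Z = V) on D(W)={1,2,4,5,6} D(Z)={1,2,3,5,6} D(V)={1,2,4,5,6}: W {1,2,4,5,6}->{1,2,4,5}; Z {1,2,3,5,6}->{1,2,3,5}; V {1,2,4,5,6}->{2,4,5,6}
Constraint 2 (Z + V = W) on D(Z)={1,2,3,5} D(V)={2,4,5,6} D(W)={1,2,4,5}: Z {1,2,3,5}->{1,2,3}; V {2,4,5,6}->{2,4}; W {1,2,4,5}->{4,5}
Constraint 3 (V < W) on D(V)={2,4} D(W)={4,5}: no change
So after all 3 constraints: D(V) = {2,4}

Answer: {2,4}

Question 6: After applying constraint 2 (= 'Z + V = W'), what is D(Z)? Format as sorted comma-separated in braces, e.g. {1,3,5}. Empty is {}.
Answer: {1,2,3}

Derivation:
Constraint 1 (W + Z = V) on D(W)={1,2,4,5,6} D(Z)={1,2,3,5,6} D(V)={1,2,4,5,6}: W {1,2,4,5,6}->{1,2,4,5}; Z {1,2,3,5,6}->{1,2,3,5}; V {1,2,4,5,6}->{2,4,5,6}
Constraint 2 (Z + V = W) on D(Z)={1,2,3,5} D(V)={2,4,5,6} D(W)={1,2,4,5}: Z {1,2,3,5}->{1,2,3}; V {2,4,5,6}->{2,4}; W {1,2,4,5}->{4,5}
So after constraint 2: D(Z) = {1,2,3}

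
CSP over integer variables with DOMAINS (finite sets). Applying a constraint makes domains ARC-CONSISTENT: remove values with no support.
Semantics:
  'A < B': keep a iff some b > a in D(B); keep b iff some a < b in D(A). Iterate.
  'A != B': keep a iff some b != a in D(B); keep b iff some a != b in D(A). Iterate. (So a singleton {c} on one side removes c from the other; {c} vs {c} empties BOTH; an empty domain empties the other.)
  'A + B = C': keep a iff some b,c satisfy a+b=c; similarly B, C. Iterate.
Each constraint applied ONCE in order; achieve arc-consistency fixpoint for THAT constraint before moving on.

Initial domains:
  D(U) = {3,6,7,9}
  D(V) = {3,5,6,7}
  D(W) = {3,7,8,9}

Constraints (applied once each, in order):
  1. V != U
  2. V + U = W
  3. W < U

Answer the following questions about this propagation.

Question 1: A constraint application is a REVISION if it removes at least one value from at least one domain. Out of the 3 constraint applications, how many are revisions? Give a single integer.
Answer: 2

Derivation:
Constraint 1 (V != U) on D(V)={3,5,6,7} D(U)={3,6,7,9}: no change => not a revision
Constraint 2 (V + U = W) on D(V)={3,5,6,7} D(U)={3,6,7,9} D(W)={3,7,8,9}: V {3,5,6,7}->{3,5,6}; U {3,6,7,9}->{3,6}; W {3,7,8,9}->{8,9} => REVISION
Constraint 3 (W < U) on D(W)={8,9} D(U)={3,6}: W {8,9}->{}; U {3,6}->{} => REVISION
Total revisions = 2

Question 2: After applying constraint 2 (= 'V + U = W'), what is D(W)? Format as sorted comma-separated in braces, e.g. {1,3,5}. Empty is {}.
Constraint 1 (V != U) on D(V)={3,5,6,7} D(U)={3,6,7,9}: no change
Constraint 2 (V + U = W) on D(V)={3,5,6,7} D(U)={3,6,7,9} D(W)={3,7,8,9}: V {3,5,6,7}->{3,5,6}; U {3,6,7,9}->{3,6}; W {3,7,8,9}->{8,9}
So after constraint 2: D(W) = {8,9}

Answer: {8,9}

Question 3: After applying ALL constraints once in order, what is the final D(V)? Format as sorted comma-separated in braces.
Constraint 1 (V != U) on D(V)={3,5,6,7} D(U)={3,6,7,9}: no change
Constraint 2 (V + U = W) on D(V)={3,5,6,7} D(U)={3,6,7,9} D(W)={3,7,8,9}: V {3,5,6,7}->{3,5,6}; U {3,6,7,9}->{3,6}; W {3,7,8,9}->{8,9}
Constraint 3 (W < U) on D(W)={8,9} D(U)={3,6}: W {8,9}->{}; U {3,6}->{}
So after all 3 constraints: D(V) = {3,5,6}

Answer: {3,5,6}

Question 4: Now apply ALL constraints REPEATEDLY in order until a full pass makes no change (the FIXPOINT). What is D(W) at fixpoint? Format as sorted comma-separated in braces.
pass 0 (initial): D(W)={3,7,8,9}
pass 1: U {3,6,7,9}->{}; V {3,5,6,7}->{3,5,6}; W {3,7,8,9}->{}
pass 2: V {3,5,6}->{}
pass 3: no change
Fixpoint after 3 passes: D(W) = {}

Answer: {}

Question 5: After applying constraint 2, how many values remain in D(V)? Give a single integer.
Constraint 1 (V != U) on D(V)={3,5,6,7} D(U)={3,6,7,9}: no change
Constraint 2 (V + U = W) on D(V)={3,5,6,7} D(U)={3,6,7,9} D(W)={3,7,8,9}: V {3,5,6,7}->{3,5,6}; U {3,6,7,9}->{3,6}; W {3,7,8,9}->{8,9}
So after constraint 2: D(V)={3,5,6}, size = 3

Answer: 3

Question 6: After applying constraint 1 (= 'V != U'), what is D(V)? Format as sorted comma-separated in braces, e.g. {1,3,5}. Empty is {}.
Constraint 1 (V != U) on D(V)={3,5,6,7} D(U)={3,6,7,9}: no change
So after constraint 1: D(V) = {3,5,6,7}

Answer: {3,5,6,7}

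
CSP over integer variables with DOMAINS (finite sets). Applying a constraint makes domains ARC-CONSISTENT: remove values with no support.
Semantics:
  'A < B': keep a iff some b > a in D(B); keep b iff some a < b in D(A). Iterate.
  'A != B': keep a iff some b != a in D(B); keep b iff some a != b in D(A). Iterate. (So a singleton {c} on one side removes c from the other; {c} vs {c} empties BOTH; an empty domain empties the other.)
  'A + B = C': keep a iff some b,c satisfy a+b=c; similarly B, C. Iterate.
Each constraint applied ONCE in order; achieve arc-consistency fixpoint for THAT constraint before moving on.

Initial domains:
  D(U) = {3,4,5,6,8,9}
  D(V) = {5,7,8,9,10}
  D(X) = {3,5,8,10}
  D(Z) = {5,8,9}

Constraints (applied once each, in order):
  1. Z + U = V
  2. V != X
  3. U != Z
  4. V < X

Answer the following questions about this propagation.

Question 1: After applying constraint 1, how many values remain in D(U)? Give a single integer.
Answer: 3

Derivation:
Constraint 1 (Z + U = V) on D(Z)={5,8,9} D(U)={3,4,5,6,8,9} D(V)={5,7,8,9,10}: Z {5,8,9}->{5}; U {3,4,5,6,8,9}->{3,4,5}; V {5,7,8,9,10}->{8,9,10}
So after constraint 1: D(U)={3,4,5}, size = 3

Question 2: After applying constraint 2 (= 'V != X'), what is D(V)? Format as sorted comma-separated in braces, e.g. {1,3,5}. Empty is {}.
Constraint 1 (Z + U = V) on D(Z)={5,8,9} D(U)={3,4,5,6,8,9} D(V)={5,7,8,9,10}: Z {5,8,9}->{5}; U {3,4,5,6,8,9}->{3,4,5}; V {5,7,8,9,10}->{8,9,10}
Constraint 2 (V != X) on D(V)={8,9,10} D(X)={3,5,8,10}: no change
So after constraint 2: D(V) = {8,9,10}

Answer: {8,9,10}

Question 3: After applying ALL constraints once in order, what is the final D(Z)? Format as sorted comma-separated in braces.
Constraint 1 (Z + U = V) on D(Z)={5,8,9} D(U)={3,4,5,6,8,9} D(V)={5,7,8,9,10}: Z {5,8,9}->{5}; U {3,4,5,6,8,9}->{3,4,5}; V {5,7,8,9,10}->{8,9,10}
Constraint 2 (V != X) on D(V)={8,9,10} D(X)={3,5,8,10}: no change
Constraint 3 (U != Z) on D(U)={3,4,5} D(Z)={5}: U {3,4,5}->{3,4}
Constraint 4 (V < X) on D(V)={8,9,10} D(X)={3,5,8,10}: V {8,9,10}->{8,9}; X {3,5,8,10}->{10}
So after all 4 constraints: D(Z) = {5}

Answer: {5}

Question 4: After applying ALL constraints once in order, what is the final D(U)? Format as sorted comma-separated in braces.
Answer: {3,4}

Derivation:
Constraint 1 (Z + U = V) on D(Z)={5,8,9} D(U)={3,4,5,6,8,9} D(V)={5,7,8,9,10}: Z {5,8,9}->{5}; U {3,4,5,6,8,9}->{3,4,5}; V {5,7,8,9,10}->{8,9,10}
Constraint 2 (V != X) on D(V)={8,9,10} D(X)={3,5,8,10}: no change
Constraint 3 (U != Z) on D(U)={3,4,5} D(Z)={5}: U {3,4,5}->{3,4}
Constraint 4 (V < X) on D(V)={8,9,10} D(X)={3,5,8,10}: V {8,9,10}->{8,9}; X {3,5,8,10}->{10}
So after all 4 constraints: D(U) = {3,4}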